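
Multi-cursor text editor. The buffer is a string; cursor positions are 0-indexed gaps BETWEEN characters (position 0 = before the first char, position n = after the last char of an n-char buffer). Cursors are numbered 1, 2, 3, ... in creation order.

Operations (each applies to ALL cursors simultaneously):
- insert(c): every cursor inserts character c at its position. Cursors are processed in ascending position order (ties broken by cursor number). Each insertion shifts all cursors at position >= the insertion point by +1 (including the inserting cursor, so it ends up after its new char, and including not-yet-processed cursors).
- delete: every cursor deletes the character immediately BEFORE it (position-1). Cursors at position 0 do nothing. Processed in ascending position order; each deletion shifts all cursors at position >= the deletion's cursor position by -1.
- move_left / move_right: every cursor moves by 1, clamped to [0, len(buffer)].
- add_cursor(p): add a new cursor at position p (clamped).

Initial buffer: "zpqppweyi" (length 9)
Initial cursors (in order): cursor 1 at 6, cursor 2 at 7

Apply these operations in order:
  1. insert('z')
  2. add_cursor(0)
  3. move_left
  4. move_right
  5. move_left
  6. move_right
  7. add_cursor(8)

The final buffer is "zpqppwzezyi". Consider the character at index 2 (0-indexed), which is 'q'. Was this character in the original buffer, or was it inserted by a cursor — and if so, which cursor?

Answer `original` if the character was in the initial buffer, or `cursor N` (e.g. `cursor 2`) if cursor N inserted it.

After op 1 (insert('z')): buffer="zpqppwzezyi" (len 11), cursors c1@7 c2@9, authorship ......1.2..
After op 2 (add_cursor(0)): buffer="zpqppwzezyi" (len 11), cursors c3@0 c1@7 c2@9, authorship ......1.2..
After op 3 (move_left): buffer="zpqppwzezyi" (len 11), cursors c3@0 c1@6 c2@8, authorship ......1.2..
After op 4 (move_right): buffer="zpqppwzezyi" (len 11), cursors c3@1 c1@7 c2@9, authorship ......1.2..
After op 5 (move_left): buffer="zpqppwzezyi" (len 11), cursors c3@0 c1@6 c2@8, authorship ......1.2..
After op 6 (move_right): buffer="zpqppwzezyi" (len 11), cursors c3@1 c1@7 c2@9, authorship ......1.2..
After op 7 (add_cursor(8)): buffer="zpqppwzezyi" (len 11), cursors c3@1 c1@7 c4@8 c2@9, authorship ......1.2..
Authorship (.=original, N=cursor N): . . . . . . 1 . 2 . .
Index 2: author = original

Answer: original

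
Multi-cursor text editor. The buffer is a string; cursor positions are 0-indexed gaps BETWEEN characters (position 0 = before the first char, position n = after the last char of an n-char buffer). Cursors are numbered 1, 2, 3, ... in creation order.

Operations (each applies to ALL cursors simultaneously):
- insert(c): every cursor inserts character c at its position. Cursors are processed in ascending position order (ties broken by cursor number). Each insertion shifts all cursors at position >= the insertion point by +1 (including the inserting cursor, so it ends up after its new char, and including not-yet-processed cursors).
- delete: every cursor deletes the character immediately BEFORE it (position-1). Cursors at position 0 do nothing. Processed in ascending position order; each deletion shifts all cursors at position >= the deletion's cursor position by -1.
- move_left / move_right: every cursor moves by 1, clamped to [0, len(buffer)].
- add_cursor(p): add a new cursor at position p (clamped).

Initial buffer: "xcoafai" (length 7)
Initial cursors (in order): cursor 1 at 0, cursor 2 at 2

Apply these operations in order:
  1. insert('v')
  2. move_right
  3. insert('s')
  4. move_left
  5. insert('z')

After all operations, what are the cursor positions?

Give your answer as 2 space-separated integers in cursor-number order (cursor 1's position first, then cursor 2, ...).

After op 1 (insert('v')): buffer="vxcvoafai" (len 9), cursors c1@1 c2@4, authorship 1..2.....
After op 2 (move_right): buffer="vxcvoafai" (len 9), cursors c1@2 c2@5, authorship 1..2.....
After op 3 (insert('s')): buffer="vxscvosafai" (len 11), cursors c1@3 c2@7, authorship 1.1.2.2....
After op 4 (move_left): buffer="vxscvosafai" (len 11), cursors c1@2 c2@6, authorship 1.1.2.2....
After op 5 (insert('z')): buffer="vxzscvozsafai" (len 13), cursors c1@3 c2@8, authorship 1.11.2.22....

Answer: 3 8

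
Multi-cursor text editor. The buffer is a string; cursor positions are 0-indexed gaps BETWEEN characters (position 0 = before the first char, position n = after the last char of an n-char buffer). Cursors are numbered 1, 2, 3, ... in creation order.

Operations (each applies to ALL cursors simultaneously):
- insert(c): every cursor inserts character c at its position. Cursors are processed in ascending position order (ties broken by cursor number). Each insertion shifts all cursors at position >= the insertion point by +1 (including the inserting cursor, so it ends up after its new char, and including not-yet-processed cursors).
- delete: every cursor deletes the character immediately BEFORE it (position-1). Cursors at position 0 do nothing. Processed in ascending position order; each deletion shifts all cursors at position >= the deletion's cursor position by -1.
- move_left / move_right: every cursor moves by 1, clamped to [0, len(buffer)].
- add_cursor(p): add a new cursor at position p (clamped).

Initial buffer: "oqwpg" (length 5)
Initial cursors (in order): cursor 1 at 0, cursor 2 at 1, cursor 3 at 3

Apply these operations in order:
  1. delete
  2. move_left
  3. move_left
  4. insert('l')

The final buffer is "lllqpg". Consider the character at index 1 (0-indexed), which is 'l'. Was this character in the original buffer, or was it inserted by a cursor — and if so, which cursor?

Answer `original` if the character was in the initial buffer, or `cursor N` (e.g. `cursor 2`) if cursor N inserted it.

Answer: cursor 2

Derivation:
After op 1 (delete): buffer="qpg" (len 3), cursors c1@0 c2@0 c3@1, authorship ...
After op 2 (move_left): buffer="qpg" (len 3), cursors c1@0 c2@0 c3@0, authorship ...
After op 3 (move_left): buffer="qpg" (len 3), cursors c1@0 c2@0 c3@0, authorship ...
After op 4 (insert('l')): buffer="lllqpg" (len 6), cursors c1@3 c2@3 c3@3, authorship 123...
Authorship (.=original, N=cursor N): 1 2 3 . . .
Index 1: author = 2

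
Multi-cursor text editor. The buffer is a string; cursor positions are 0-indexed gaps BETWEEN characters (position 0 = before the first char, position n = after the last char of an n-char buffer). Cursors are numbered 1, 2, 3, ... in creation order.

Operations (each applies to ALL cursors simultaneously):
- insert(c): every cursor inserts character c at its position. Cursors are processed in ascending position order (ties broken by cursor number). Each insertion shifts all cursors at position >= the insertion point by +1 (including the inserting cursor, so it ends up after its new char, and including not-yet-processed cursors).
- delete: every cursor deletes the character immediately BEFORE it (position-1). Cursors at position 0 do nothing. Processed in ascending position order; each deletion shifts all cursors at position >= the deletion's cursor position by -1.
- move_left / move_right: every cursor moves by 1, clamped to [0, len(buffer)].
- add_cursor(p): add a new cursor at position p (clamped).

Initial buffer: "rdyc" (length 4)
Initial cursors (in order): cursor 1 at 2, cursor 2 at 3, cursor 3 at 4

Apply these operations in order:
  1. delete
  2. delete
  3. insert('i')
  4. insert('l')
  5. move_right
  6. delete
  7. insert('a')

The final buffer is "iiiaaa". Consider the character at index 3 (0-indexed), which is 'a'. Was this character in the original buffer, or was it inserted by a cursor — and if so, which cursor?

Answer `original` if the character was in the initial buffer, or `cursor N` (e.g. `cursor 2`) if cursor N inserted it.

After op 1 (delete): buffer="r" (len 1), cursors c1@1 c2@1 c3@1, authorship .
After op 2 (delete): buffer="" (len 0), cursors c1@0 c2@0 c3@0, authorship 
After op 3 (insert('i')): buffer="iii" (len 3), cursors c1@3 c2@3 c3@3, authorship 123
After op 4 (insert('l')): buffer="iiilll" (len 6), cursors c1@6 c2@6 c3@6, authorship 123123
After op 5 (move_right): buffer="iiilll" (len 6), cursors c1@6 c2@6 c3@6, authorship 123123
After op 6 (delete): buffer="iii" (len 3), cursors c1@3 c2@3 c3@3, authorship 123
After op 7 (insert('a')): buffer="iiiaaa" (len 6), cursors c1@6 c2@6 c3@6, authorship 123123
Authorship (.=original, N=cursor N): 1 2 3 1 2 3
Index 3: author = 1

Answer: cursor 1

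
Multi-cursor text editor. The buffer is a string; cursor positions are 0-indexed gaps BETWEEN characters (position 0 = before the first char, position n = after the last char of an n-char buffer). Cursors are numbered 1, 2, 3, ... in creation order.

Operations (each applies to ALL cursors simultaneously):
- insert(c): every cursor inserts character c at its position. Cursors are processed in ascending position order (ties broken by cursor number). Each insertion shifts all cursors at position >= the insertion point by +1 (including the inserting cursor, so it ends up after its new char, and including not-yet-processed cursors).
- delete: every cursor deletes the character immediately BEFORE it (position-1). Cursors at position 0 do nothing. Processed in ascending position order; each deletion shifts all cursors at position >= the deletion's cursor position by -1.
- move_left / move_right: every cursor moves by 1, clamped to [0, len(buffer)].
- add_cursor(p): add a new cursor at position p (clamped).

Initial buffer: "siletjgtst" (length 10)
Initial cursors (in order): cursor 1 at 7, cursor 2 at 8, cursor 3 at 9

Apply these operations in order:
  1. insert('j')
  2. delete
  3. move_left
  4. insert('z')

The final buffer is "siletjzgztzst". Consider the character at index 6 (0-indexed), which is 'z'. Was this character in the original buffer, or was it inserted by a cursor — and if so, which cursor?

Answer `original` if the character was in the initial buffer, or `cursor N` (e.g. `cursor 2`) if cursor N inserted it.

Answer: cursor 1

Derivation:
After op 1 (insert('j')): buffer="siletjgjtjsjt" (len 13), cursors c1@8 c2@10 c3@12, authorship .......1.2.3.
After op 2 (delete): buffer="siletjgtst" (len 10), cursors c1@7 c2@8 c3@9, authorship ..........
After op 3 (move_left): buffer="siletjgtst" (len 10), cursors c1@6 c2@7 c3@8, authorship ..........
After op 4 (insert('z')): buffer="siletjzgztzst" (len 13), cursors c1@7 c2@9 c3@11, authorship ......1.2.3..
Authorship (.=original, N=cursor N): . . . . . . 1 . 2 . 3 . .
Index 6: author = 1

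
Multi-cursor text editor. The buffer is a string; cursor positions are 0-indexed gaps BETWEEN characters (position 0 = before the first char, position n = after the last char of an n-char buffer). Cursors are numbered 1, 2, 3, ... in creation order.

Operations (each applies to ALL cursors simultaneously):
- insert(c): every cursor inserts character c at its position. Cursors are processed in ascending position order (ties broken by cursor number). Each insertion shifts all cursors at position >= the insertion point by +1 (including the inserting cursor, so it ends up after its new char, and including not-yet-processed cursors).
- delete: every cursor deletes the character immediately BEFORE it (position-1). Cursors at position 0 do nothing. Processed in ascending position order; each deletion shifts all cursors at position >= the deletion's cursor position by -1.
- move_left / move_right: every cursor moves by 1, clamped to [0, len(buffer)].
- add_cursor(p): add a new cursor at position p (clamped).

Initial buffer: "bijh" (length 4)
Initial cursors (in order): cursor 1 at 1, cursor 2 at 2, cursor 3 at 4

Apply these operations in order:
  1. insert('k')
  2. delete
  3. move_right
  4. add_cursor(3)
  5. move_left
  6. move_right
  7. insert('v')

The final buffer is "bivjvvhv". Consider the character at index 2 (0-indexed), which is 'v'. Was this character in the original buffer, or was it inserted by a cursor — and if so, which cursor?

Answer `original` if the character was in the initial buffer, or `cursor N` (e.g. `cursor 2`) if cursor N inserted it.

After op 1 (insert('k')): buffer="bkikjhk" (len 7), cursors c1@2 c2@4 c3@7, authorship .1.2..3
After op 2 (delete): buffer="bijh" (len 4), cursors c1@1 c2@2 c3@4, authorship ....
After op 3 (move_right): buffer="bijh" (len 4), cursors c1@2 c2@3 c3@4, authorship ....
After op 4 (add_cursor(3)): buffer="bijh" (len 4), cursors c1@2 c2@3 c4@3 c3@4, authorship ....
After op 5 (move_left): buffer="bijh" (len 4), cursors c1@1 c2@2 c4@2 c3@3, authorship ....
After op 6 (move_right): buffer="bijh" (len 4), cursors c1@2 c2@3 c4@3 c3@4, authorship ....
After op 7 (insert('v')): buffer="bivjvvhv" (len 8), cursors c1@3 c2@6 c4@6 c3@8, authorship ..1.24.3
Authorship (.=original, N=cursor N): . . 1 . 2 4 . 3
Index 2: author = 1

Answer: cursor 1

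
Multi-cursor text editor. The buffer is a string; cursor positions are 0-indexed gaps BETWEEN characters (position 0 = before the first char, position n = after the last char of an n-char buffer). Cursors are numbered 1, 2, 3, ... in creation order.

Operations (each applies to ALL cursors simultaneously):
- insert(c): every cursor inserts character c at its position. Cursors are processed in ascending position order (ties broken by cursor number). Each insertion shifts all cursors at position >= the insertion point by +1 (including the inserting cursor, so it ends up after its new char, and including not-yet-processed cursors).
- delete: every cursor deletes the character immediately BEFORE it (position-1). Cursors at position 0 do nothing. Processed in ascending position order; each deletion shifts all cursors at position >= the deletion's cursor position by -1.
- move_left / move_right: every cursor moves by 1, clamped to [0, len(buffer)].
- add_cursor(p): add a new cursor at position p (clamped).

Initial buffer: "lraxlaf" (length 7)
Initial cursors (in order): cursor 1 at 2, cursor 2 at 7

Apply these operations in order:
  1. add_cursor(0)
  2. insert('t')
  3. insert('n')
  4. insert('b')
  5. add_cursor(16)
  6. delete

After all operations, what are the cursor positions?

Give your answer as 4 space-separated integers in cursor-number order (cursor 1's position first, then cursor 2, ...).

After op 1 (add_cursor(0)): buffer="lraxlaf" (len 7), cursors c3@0 c1@2 c2@7, authorship .......
After op 2 (insert('t')): buffer="tlrtaxlaft" (len 10), cursors c3@1 c1@4 c2@10, authorship 3..1.....2
After op 3 (insert('n')): buffer="tnlrtnaxlaftn" (len 13), cursors c3@2 c1@6 c2@13, authorship 33..11.....22
After op 4 (insert('b')): buffer="tnblrtnbaxlaftnb" (len 16), cursors c3@3 c1@8 c2@16, authorship 333..111.....222
After op 5 (add_cursor(16)): buffer="tnblrtnbaxlaftnb" (len 16), cursors c3@3 c1@8 c2@16 c4@16, authorship 333..111.....222
After op 6 (delete): buffer="tnlrtnaxlaft" (len 12), cursors c3@2 c1@6 c2@12 c4@12, authorship 33..11.....2

Answer: 6 12 2 12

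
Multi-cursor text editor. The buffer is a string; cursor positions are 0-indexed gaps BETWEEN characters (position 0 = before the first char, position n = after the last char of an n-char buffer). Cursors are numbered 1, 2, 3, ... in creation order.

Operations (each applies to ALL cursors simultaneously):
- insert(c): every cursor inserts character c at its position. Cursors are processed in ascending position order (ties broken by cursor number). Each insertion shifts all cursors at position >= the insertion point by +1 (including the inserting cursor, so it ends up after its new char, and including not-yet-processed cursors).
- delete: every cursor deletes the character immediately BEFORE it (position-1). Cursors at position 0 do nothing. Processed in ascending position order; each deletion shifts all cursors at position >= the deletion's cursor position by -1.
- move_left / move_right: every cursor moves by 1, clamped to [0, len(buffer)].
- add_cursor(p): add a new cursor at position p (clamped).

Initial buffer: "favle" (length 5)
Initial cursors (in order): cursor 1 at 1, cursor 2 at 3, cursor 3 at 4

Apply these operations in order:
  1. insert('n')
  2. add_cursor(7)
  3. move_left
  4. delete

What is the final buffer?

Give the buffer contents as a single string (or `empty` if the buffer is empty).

Answer: nane

Derivation:
After op 1 (insert('n')): buffer="fnavnlne" (len 8), cursors c1@2 c2@5 c3@7, authorship .1..2.3.
After op 2 (add_cursor(7)): buffer="fnavnlne" (len 8), cursors c1@2 c2@5 c3@7 c4@7, authorship .1..2.3.
After op 3 (move_left): buffer="fnavnlne" (len 8), cursors c1@1 c2@4 c3@6 c4@6, authorship .1..2.3.
After op 4 (delete): buffer="nane" (len 4), cursors c1@0 c2@2 c3@2 c4@2, authorship 1.3.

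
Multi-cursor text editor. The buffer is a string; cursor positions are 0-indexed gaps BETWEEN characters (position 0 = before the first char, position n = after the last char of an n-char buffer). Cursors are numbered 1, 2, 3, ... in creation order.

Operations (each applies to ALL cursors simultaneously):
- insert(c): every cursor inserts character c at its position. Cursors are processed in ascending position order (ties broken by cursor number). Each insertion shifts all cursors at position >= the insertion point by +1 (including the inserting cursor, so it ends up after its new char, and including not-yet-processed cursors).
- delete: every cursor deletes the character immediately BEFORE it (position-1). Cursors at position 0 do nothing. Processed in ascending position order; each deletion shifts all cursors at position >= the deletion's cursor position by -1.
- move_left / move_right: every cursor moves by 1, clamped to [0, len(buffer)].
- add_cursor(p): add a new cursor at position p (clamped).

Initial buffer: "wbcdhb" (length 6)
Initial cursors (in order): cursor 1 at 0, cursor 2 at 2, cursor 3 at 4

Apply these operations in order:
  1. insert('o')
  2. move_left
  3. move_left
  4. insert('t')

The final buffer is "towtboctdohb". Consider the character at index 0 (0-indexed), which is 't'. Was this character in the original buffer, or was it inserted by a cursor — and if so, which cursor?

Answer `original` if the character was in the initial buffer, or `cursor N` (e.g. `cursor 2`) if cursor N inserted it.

Answer: cursor 1

Derivation:
After op 1 (insert('o')): buffer="owbocdohb" (len 9), cursors c1@1 c2@4 c3@7, authorship 1..2..3..
After op 2 (move_left): buffer="owbocdohb" (len 9), cursors c1@0 c2@3 c3@6, authorship 1..2..3..
After op 3 (move_left): buffer="owbocdohb" (len 9), cursors c1@0 c2@2 c3@5, authorship 1..2..3..
After op 4 (insert('t')): buffer="towtboctdohb" (len 12), cursors c1@1 c2@4 c3@8, authorship 11.2.2.3.3..
Authorship (.=original, N=cursor N): 1 1 . 2 . 2 . 3 . 3 . .
Index 0: author = 1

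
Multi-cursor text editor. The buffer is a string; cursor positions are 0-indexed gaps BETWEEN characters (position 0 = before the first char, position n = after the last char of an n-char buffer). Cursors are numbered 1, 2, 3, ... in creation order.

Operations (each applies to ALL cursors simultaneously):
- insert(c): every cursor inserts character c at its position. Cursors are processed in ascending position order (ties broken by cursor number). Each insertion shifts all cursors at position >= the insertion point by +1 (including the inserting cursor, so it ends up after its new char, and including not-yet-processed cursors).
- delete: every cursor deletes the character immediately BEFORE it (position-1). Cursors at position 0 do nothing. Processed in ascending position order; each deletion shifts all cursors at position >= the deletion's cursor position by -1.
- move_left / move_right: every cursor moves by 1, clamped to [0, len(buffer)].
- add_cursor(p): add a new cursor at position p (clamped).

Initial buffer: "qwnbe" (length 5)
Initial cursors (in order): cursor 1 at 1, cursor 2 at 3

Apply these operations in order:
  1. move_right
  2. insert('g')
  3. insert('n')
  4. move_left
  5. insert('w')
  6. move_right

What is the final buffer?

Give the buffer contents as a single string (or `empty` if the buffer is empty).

After op 1 (move_right): buffer="qwnbe" (len 5), cursors c1@2 c2@4, authorship .....
After op 2 (insert('g')): buffer="qwgnbge" (len 7), cursors c1@3 c2@6, authorship ..1..2.
After op 3 (insert('n')): buffer="qwgnnbgne" (len 9), cursors c1@4 c2@8, authorship ..11..22.
After op 4 (move_left): buffer="qwgnnbgne" (len 9), cursors c1@3 c2@7, authorship ..11..22.
After op 5 (insert('w')): buffer="qwgwnnbgwne" (len 11), cursors c1@4 c2@9, authorship ..111..222.
After op 6 (move_right): buffer="qwgwnnbgwne" (len 11), cursors c1@5 c2@10, authorship ..111..222.

Answer: qwgwnnbgwne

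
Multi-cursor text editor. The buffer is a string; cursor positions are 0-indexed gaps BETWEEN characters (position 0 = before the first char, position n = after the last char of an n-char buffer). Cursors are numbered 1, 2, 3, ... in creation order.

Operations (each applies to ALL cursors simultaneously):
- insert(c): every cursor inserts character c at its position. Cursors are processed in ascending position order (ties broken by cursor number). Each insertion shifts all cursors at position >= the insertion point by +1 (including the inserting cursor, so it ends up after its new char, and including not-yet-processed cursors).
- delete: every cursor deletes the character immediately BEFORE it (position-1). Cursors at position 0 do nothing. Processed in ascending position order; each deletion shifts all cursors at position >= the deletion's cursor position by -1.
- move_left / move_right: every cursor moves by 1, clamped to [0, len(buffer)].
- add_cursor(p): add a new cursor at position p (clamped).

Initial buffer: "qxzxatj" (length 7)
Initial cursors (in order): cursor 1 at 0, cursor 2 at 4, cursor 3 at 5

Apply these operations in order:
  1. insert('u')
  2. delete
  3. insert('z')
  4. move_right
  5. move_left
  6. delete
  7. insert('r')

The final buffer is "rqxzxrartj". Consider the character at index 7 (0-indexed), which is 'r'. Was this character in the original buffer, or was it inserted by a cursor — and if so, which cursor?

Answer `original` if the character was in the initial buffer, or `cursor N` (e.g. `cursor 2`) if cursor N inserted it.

After op 1 (insert('u')): buffer="uqxzxuautj" (len 10), cursors c1@1 c2@6 c3@8, authorship 1....2.3..
After op 2 (delete): buffer="qxzxatj" (len 7), cursors c1@0 c2@4 c3@5, authorship .......
After op 3 (insert('z')): buffer="zqxzxzaztj" (len 10), cursors c1@1 c2@6 c3@8, authorship 1....2.3..
After op 4 (move_right): buffer="zqxzxzaztj" (len 10), cursors c1@2 c2@7 c3@9, authorship 1....2.3..
After op 5 (move_left): buffer="zqxzxzaztj" (len 10), cursors c1@1 c2@6 c3@8, authorship 1....2.3..
After op 6 (delete): buffer="qxzxatj" (len 7), cursors c1@0 c2@4 c3@5, authorship .......
After op 7 (insert('r')): buffer="rqxzxrartj" (len 10), cursors c1@1 c2@6 c3@8, authorship 1....2.3..
Authorship (.=original, N=cursor N): 1 . . . . 2 . 3 . .
Index 7: author = 3

Answer: cursor 3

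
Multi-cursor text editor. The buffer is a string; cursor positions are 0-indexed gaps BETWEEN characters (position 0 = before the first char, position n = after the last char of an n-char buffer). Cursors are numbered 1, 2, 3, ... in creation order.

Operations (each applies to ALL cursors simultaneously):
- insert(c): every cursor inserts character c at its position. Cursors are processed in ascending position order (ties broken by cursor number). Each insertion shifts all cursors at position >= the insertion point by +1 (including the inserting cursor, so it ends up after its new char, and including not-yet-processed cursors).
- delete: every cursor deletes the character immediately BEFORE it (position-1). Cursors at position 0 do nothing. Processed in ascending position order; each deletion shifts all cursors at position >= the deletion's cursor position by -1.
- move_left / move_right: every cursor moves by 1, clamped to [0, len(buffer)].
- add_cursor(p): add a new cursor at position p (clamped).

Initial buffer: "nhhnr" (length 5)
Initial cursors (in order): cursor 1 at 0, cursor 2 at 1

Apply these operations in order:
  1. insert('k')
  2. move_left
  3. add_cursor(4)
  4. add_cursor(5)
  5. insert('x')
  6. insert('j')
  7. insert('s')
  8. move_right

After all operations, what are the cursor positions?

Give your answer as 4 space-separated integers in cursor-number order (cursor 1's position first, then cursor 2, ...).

Answer: 4 9 14 18

Derivation:
After op 1 (insert('k')): buffer="knkhhnr" (len 7), cursors c1@1 c2@3, authorship 1.2....
After op 2 (move_left): buffer="knkhhnr" (len 7), cursors c1@0 c2@2, authorship 1.2....
After op 3 (add_cursor(4)): buffer="knkhhnr" (len 7), cursors c1@0 c2@2 c3@4, authorship 1.2....
After op 4 (add_cursor(5)): buffer="knkhhnr" (len 7), cursors c1@0 c2@2 c3@4 c4@5, authorship 1.2....
After op 5 (insert('x')): buffer="xknxkhxhxnr" (len 11), cursors c1@1 c2@4 c3@7 c4@9, authorship 11.22.3.4..
After op 6 (insert('j')): buffer="xjknxjkhxjhxjnr" (len 15), cursors c1@2 c2@6 c3@10 c4@13, authorship 111.222.33.44..
After op 7 (insert('s')): buffer="xjsknxjskhxjshxjsnr" (len 19), cursors c1@3 c2@8 c3@13 c4@17, authorship 1111.2222.333.444..
After op 8 (move_right): buffer="xjsknxjskhxjshxjsnr" (len 19), cursors c1@4 c2@9 c3@14 c4@18, authorship 1111.2222.333.444..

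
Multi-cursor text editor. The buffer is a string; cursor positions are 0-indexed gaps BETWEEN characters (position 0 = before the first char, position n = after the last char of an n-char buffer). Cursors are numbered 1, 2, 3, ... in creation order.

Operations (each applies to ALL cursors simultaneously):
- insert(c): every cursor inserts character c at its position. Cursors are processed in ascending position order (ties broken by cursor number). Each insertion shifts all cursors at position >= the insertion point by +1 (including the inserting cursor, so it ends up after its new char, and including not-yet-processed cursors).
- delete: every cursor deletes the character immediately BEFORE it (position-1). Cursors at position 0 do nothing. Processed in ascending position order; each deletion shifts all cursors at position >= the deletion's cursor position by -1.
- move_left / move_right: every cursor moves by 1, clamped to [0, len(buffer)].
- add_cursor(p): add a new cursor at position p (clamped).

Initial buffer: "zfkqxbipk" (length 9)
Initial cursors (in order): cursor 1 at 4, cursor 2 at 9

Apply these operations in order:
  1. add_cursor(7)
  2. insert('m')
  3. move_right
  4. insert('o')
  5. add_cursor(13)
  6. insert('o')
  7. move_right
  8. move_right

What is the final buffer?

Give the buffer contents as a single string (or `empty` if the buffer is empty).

After op 1 (add_cursor(7)): buffer="zfkqxbipk" (len 9), cursors c1@4 c3@7 c2@9, authorship .........
After op 2 (insert('m')): buffer="zfkqmxbimpkm" (len 12), cursors c1@5 c3@9 c2@12, authorship ....1...3..2
After op 3 (move_right): buffer="zfkqmxbimpkm" (len 12), cursors c1@6 c3@10 c2@12, authorship ....1...3..2
After op 4 (insert('o')): buffer="zfkqmxobimpokmo" (len 15), cursors c1@7 c3@12 c2@15, authorship ....1.1..3.3.22
After op 5 (add_cursor(13)): buffer="zfkqmxobimpokmo" (len 15), cursors c1@7 c3@12 c4@13 c2@15, authorship ....1.1..3.3.22
After op 6 (insert('o')): buffer="zfkqmxoobimpookomoo" (len 19), cursors c1@8 c3@14 c4@16 c2@19, authorship ....1.11..3.33.4222
After op 7 (move_right): buffer="zfkqmxoobimpookomoo" (len 19), cursors c1@9 c3@15 c4@17 c2@19, authorship ....1.11..3.33.4222
After op 8 (move_right): buffer="zfkqmxoobimpookomoo" (len 19), cursors c1@10 c3@16 c4@18 c2@19, authorship ....1.11..3.33.4222

Answer: zfkqmxoobimpookomoo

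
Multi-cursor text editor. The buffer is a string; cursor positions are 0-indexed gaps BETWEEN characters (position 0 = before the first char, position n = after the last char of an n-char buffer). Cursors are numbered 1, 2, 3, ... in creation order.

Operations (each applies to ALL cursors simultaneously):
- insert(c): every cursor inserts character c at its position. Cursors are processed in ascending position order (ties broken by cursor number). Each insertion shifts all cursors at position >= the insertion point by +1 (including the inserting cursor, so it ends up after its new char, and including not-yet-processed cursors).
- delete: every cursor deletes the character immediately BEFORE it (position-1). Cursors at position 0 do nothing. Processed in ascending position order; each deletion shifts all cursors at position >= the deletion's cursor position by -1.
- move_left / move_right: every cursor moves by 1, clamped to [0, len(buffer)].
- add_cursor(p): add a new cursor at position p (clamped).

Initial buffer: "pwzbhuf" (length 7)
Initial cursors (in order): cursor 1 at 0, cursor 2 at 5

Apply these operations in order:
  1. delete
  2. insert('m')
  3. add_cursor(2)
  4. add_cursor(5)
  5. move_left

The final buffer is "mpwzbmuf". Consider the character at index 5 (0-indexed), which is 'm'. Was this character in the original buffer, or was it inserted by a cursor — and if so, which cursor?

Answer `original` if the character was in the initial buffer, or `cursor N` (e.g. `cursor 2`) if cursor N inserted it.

Answer: cursor 2

Derivation:
After op 1 (delete): buffer="pwzbuf" (len 6), cursors c1@0 c2@4, authorship ......
After op 2 (insert('m')): buffer="mpwzbmuf" (len 8), cursors c1@1 c2@6, authorship 1....2..
After op 3 (add_cursor(2)): buffer="mpwzbmuf" (len 8), cursors c1@1 c3@2 c2@6, authorship 1....2..
After op 4 (add_cursor(5)): buffer="mpwzbmuf" (len 8), cursors c1@1 c3@2 c4@5 c2@6, authorship 1....2..
After op 5 (move_left): buffer="mpwzbmuf" (len 8), cursors c1@0 c3@1 c4@4 c2@5, authorship 1....2..
Authorship (.=original, N=cursor N): 1 . . . . 2 . .
Index 5: author = 2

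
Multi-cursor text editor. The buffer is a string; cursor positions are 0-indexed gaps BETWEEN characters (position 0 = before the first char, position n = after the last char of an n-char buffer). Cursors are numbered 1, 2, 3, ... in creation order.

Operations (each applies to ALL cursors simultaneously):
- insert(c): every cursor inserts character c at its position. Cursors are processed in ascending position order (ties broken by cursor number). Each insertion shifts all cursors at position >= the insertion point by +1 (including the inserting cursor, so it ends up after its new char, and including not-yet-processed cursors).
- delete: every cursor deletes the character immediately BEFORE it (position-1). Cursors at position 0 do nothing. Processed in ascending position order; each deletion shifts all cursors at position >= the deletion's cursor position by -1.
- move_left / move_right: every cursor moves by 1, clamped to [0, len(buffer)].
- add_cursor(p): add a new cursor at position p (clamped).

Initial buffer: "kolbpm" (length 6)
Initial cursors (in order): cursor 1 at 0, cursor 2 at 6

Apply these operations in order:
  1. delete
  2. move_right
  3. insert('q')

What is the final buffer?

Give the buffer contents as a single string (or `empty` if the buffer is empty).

After op 1 (delete): buffer="kolbp" (len 5), cursors c1@0 c2@5, authorship .....
After op 2 (move_right): buffer="kolbp" (len 5), cursors c1@1 c2@5, authorship .....
After op 3 (insert('q')): buffer="kqolbpq" (len 7), cursors c1@2 c2@7, authorship .1....2

Answer: kqolbpq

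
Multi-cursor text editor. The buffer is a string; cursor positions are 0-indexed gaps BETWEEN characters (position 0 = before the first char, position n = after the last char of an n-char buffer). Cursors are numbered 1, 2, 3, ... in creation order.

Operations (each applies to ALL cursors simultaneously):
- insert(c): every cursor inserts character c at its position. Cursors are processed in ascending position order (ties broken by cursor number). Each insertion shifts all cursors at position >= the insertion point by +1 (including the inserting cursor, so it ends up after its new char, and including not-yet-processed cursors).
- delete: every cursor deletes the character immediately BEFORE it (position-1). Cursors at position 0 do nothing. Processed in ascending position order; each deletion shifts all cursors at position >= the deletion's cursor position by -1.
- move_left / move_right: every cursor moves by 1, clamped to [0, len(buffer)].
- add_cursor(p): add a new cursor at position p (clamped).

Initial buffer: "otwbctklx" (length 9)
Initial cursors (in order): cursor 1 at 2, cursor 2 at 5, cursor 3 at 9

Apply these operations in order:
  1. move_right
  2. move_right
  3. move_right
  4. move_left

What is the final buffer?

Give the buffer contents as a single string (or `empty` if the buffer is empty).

After op 1 (move_right): buffer="otwbctklx" (len 9), cursors c1@3 c2@6 c3@9, authorship .........
After op 2 (move_right): buffer="otwbctklx" (len 9), cursors c1@4 c2@7 c3@9, authorship .........
After op 3 (move_right): buffer="otwbctklx" (len 9), cursors c1@5 c2@8 c3@9, authorship .........
After op 4 (move_left): buffer="otwbctklx" (len 9), cursors c1@4 c2@7 c3@8, authorship .........

Answer: otwbctklx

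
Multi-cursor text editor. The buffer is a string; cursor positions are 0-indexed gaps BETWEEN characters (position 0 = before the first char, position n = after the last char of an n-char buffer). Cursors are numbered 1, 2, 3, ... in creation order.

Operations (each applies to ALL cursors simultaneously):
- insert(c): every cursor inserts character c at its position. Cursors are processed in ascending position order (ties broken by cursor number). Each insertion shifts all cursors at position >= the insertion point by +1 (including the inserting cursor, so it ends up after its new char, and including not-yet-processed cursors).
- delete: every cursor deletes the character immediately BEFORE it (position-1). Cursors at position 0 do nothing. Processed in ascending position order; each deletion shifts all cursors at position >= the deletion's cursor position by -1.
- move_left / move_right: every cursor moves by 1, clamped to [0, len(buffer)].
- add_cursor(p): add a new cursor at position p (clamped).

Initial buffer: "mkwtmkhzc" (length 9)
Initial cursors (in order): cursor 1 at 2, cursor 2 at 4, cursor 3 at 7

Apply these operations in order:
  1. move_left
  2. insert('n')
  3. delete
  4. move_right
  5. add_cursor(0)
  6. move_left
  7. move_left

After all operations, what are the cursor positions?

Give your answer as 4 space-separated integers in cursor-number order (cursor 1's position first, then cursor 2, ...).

After op 1 (move_left): buffer="mkwtmkhzc" (len 9), cursors c1@1 c2@3 c3@6, authorship .........
After op 2 (insert('n')): buffer="mnkwntmknhzc" (len 12), cursors c1@2 c2@5 c3@9, authorship .1..2...3...
After op 3 (delete): buffer="mkwtmkhzc" (len 9), cursors c1@1 c2@3 c3@6, authorship .........
After op 4 (move_right): buffer="mkwtmkhzc" (len 9), cursors c1@2 c2@4 c3@7, authorship .........
After op 5 (add_cursor(0)): buffer="mkwtmkhzc" (len 9), cursors c4@0 c1@2 c2@4 c3@7, authorship .........
After op 6 (move_left): buffer="mkwtmkhzc" (len 9), cursors c4@0 c1@1 c2@3 c3@6, authorship .........
After op 7 (move_left): buffer="mkwtmkhzc" (len 9), cursors c1@0 c4@0 c2@2 c3@5, authorship .........

Answer: 0 2 5 0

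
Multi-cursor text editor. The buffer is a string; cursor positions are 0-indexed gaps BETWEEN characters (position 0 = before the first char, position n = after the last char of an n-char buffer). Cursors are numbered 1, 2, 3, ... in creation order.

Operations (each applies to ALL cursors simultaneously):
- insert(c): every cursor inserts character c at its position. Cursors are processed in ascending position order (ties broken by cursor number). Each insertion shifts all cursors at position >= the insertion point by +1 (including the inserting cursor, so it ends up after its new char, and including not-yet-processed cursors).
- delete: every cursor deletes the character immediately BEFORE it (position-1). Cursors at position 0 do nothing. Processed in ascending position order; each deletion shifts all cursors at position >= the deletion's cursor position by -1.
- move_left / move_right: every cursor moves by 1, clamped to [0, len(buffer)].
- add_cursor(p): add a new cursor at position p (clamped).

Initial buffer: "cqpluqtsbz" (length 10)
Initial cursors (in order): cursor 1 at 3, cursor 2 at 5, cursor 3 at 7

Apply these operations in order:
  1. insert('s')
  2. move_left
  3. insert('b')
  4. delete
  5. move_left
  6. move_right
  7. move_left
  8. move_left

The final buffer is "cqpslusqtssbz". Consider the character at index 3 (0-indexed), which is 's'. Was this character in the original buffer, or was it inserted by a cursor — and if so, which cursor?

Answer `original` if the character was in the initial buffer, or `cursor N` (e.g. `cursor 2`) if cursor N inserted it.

Answer: cursor 1

Derivation:
After op 1 (insert('s')): buffer="cqpslusqtssbz" (len 13), cursors c1@4 c2@7 c3@10, authorship ...1..2..3...
After op 2 (move_left): buffer="cqpslusqtssbz" (len 13), cursors c1@3 c2@6 c3@9, authorship ...1..2..3...
After op 3 (insert('b')): buffer="cqpbslubsqtbssbz" (len 16), cursors c1@4 c2@8 c3@12, authorship ...11..22..33...
After op 4 (delete): buffer="cqpslusqtssbz" (len 13), cursors c1@3 c2@6 c3@9, authorship ...1..2..3...
After op 5 (move_left): buffer="cqpslusqtssbz" (len 13), cursors c1@2 c2@5 c3@8, authorship ...1..2..3...
After op 6 (move_right): buffer="cqpslusqtssbz" (len 13), cursors c1@3 c2@6 c3@9, authorship ...1..2..3...
After op 7 (move_left): buffer="cqpslusqtssbz" (len 13), cursors c1@2 c2@5 c3@8, authorship ...1..2..3...
After op 8 (move_left): buffer="cqpslusqtssbz" (len 13), cursors c1@1 c2@4 c3@7, authorship ...1..2..3...
Authorship (.=original, N=cursor N): . . . 1 . . 2 . . 3 . . .
Index 3: author = 1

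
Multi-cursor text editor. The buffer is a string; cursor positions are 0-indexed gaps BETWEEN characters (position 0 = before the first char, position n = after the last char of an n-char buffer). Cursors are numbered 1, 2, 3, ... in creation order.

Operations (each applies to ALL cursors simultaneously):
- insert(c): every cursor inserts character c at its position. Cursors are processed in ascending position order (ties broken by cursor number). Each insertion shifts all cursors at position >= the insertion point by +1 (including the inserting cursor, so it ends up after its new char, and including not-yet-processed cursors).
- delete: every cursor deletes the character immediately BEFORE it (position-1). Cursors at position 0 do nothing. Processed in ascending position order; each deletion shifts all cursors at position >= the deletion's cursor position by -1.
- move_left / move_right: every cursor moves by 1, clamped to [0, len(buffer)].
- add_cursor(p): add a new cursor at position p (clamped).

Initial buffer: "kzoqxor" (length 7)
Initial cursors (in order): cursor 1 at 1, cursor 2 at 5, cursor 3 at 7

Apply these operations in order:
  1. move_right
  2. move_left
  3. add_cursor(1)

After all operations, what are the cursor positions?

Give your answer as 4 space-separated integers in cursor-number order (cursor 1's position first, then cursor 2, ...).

After op 1 (move_right): buffer="kzoqxor" (len 7), cursors c1@2 c2@6 c3@7, authorship .......
After op 2 (move_left): buffer="kzoqxor" (len 7), cursors c1@1 c2@5 c3@6, authorship .......
After op 3 (add_cursor(1)): buffer="kzoqxor" (len 7), cursors c1@1 c4@1 c2@5 c3@6, authorship .......

Answer: 1 5 6 1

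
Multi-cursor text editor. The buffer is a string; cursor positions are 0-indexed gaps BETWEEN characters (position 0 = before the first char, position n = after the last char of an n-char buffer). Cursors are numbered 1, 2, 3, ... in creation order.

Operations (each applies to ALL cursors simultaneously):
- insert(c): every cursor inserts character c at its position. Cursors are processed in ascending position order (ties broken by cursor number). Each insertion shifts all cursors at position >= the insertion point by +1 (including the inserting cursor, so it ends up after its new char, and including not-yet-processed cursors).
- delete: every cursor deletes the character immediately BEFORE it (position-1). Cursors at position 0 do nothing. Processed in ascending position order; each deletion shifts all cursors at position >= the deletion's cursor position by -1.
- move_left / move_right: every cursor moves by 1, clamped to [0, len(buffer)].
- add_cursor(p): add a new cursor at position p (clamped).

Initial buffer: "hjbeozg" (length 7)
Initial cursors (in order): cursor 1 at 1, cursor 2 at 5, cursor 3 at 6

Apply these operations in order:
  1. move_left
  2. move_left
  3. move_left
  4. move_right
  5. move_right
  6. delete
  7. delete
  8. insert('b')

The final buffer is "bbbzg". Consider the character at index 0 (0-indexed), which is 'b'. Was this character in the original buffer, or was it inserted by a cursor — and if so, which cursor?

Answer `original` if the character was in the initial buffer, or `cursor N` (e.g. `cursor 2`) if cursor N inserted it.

Answer: cursor 1

Derivation:
After op 1 (move_left): buffer="hjbeozg" (len 7), cursors c1@0 c2@4 c3@5, authorship .......
After op 2 (move_left): buffer="hjbeozg" (len 7), cursors c1@0 c2@3 c3@4, authorship .......
After op 3 (move_left): buffer="hjbeozg" (len 7), cursors c1@0 c2@2 c3@3, authorship .......
After op 4 (move_right): buffer="hjbeozg" (len 7), cursors c1@1 c2@3 c3@4, authorship .......
After op 5 (move_right): buffer="hjbeozg" (len 7), cursors c1@2 c2@4 c3@5, authorship .......
After op 6 (delete): buffer="hbzg" (len 4), cursors c1@1 c2@2 c3@2, authorship ....
After op 7 (delete): buffer="zg" (len 2), cursors c1@0 c2@0 c3@0, authorship ..
After op 8 (insert('b')): buffer="bbbzg" (len 5), cursors c1@3 c2@3 c3@3, authorship 123..
Authorship (.=original, N=cursor N): 1 2 3 . .
Index 0: author = 1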